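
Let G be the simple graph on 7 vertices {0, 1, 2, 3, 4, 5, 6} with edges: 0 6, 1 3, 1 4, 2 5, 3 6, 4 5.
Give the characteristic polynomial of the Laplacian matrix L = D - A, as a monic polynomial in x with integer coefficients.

x^7 - 12x^6 + 55x^5 - 120x^4 + 126x^3 - 56x^2 + 7x

With the vertex order [0, 1, 2, 3, 4, 5, 6], the degrees are [1, 2, 1, 2, 2, 2, 2], giving D = diag(1, 2, 1, 2, 2, 2, 2) and L = D - A. Computing det(xI - L) by cofactor expansion (or equivalently via sum-over-permutations) gives x^7 - 12x^6 + 55x^5 - 120x^4 + 126x^3 - 56x^2 + 7x. The coefficient of x^6 equals -trace(L) = -12, matching the sum of degrees. The largest eigenvalue, 3.8019, is at most the vertex count 7.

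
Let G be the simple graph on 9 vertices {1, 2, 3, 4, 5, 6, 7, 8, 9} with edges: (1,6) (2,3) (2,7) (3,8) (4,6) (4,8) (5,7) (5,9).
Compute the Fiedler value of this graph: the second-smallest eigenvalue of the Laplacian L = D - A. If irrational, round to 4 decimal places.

0.1206

Reading degrees in the order [1, 2, 3, 4, 5, 6, 7, 8, 9] gives [1, 2, 2, 2, 2, 2, 2, 2, 1]; set D = diag(1, 2, 2, 2, 2, 2, 2, 2, 1) and form L = D - A. The sorted Laplacian eigenvalues are [0, 0.1206, 0.4679, 1, 1.6527, 2.3473, 3, 3.5321, 3.8794]; the algebraic connectivity is the second entry, 0.1206. By the matrix-tree theorem the graph has (1/9) * product of the nonzero eigenvalues = 1 spanning tree. The largest eigenvalue, 3.8794, is at most the vertex count 9.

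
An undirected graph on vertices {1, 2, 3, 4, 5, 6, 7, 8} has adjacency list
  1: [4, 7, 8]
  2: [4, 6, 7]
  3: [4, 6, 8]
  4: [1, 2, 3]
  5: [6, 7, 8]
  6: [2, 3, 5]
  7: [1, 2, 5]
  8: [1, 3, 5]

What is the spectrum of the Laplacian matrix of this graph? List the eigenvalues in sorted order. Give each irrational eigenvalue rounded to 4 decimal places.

[0, 2, 2, 2, 4, 4, 4, 6]

Reading degrees in the order [1, 2, 3, 4, 5, 6, 7, 8] gives [3, 3, 3, 3, 3, 3, 3, 3]; set D = diag(3, 3, 3, 3, 3, 3, 3, 3) and form L = D - A. The multiplicity of 0 as a Laplacian eigenvalue equals the number of connected components. There is one zero in the spectrum, matching the 1 component. By the matrix-tree theorem the graph has (1/8) * product of the nonzero eigenvalues = 384 spanning trees.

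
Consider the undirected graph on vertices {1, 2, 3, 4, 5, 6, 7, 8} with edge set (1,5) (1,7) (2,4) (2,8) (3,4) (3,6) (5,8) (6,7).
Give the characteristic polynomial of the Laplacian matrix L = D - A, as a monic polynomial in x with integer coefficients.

x^8 - 16x^7 + 104x^6 - 352x^5 + 660x^4 - 672x^3 + 336x^2 - 64x

Reading degrees in the order [1, 2, 3, 4, 5, 6, 7, 8] gives [2, 2, 2, 2, 2, 2, 2, 2]; set D = diag(2, 2, 2, 2, 2, 2, 2, 2) and form L = D - A. Computing det(xI - L) by cofactor expansion (or equivalently via sum-over-permutations) gives x^8 - 16x^7 + 104x^6 - 352x^5 + 660x^4 - 672x^3 + 336x^2 - 64x. The constant term is 0 because L is singular (the all-ones vector lies in its kernel). There is one zero in the spectrum, matching the 1 component.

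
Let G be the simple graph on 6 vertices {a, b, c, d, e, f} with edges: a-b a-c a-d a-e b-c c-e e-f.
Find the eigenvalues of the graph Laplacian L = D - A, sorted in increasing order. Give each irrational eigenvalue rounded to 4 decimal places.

Reading degrees in the order [a, b, c, d, e, f] gives [4, 2, 3, 1, 3, 1]; set D = diag(4, 2, 3, 1, 3, 1) and form L = D - A. Since every row of L sums to 0, the all-ones vector is in the kernel and 0 is an eigenvalue. The single zero eigenvalue shows the graph is connected. By the matrix-tree theorem the graph has (1/6) * product of the nonzero eigenvalues = 8 spanning trees.

[0, 0.6972, 1.1392, 2.7459, 4.3028, 5.1149]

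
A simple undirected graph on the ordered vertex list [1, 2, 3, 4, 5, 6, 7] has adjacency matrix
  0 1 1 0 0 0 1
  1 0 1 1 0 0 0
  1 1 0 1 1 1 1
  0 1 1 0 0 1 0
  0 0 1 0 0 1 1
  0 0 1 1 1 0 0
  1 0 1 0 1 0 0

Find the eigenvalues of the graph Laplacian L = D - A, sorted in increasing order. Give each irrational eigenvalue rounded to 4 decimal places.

Each diagonal entry of L is the vertex degree and each off-diagonal entry is -1 where an edge is present, 0 otherwise; in the order [1, 2, 3, 4, 5, 6, 7] the diagonal is [3, 3, 6, 3, 3, 3, 3]. The multiplicity of 0 as a Laplacian eigenvalue equals the number of connected components. The eigenvalues sum to 24, which equals trace(L) = 2|E|.

[0, 2, 2, 4, 4, 5, 7]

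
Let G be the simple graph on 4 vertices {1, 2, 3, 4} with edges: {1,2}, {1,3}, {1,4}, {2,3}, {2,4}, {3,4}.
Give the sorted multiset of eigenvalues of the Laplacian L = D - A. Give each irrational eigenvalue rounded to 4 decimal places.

[0, 4, 4, 4]

With the vertex order [1, 2, 3, 4], the degrees are [3, 3, 3, 3], giving D = diag(3, 3, 3, 3) and L = D - A. Since every row of L sums to 0, the all-ones vector is in the kernel and 0 is an eigenvalue. The single zero eigenvalue shows the graph is connected. The largest eigenvalue, 4, is at most the vertex count 4.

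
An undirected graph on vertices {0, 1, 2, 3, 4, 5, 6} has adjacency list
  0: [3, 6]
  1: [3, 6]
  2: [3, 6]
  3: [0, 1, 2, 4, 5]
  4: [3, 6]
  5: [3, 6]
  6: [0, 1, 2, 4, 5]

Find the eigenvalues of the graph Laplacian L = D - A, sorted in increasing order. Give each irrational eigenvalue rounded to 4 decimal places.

[0, 2, 2, 2, 2, 5, 7]

With the vertex order [0, 1, 2, 3, 4, 5, 6], the degrees are [2, 2, 2, 5, 2, 2, 5], giving D = diag(2, 2, 2, 5, 2, 2, 5) and L = D - A. L is symmetric positive semidefinite, so every eigenvalue is real and nonnegative. The largest eigenvalue, 7, is at most the vertex count 7. The eigenvalues sum to 20, which equals trace(L) = 2|E|.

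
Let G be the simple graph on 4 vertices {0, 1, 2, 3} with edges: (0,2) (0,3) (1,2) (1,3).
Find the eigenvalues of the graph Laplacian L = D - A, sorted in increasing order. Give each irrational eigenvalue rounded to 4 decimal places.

[0, 2, 2, 4]

With the vertex order [0, 1, 2, 3], the degrees are [2, 2, 2, 2], giving D = diag(2, 2, 2, 2) and L = D - A. Since every row of L sums to 0, the all-ones vector is in the kernel and 0 is an eigenvalue. The single zero eigenvalue shows the graph is connected. The eigenvalues sum to 8, which equals trace(L) = 2|E|.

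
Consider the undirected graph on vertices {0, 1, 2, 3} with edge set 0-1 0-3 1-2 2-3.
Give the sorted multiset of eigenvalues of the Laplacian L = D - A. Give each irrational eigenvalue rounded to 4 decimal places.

[0, 2, 2, 4]

Reading degrees in the order [0, 1, 2, 3] gives [2, 2, 2, 2]; set D = diag(2, 2, 2, 2) and form L = D - A. Since every row of L sums to 0, the all-ones vector is in the kernel and 0 is an eigenvalue. There is one zero in the spectrum, matching the 1 component. The largest eigenvalue, 4, is at most the vertex count 4.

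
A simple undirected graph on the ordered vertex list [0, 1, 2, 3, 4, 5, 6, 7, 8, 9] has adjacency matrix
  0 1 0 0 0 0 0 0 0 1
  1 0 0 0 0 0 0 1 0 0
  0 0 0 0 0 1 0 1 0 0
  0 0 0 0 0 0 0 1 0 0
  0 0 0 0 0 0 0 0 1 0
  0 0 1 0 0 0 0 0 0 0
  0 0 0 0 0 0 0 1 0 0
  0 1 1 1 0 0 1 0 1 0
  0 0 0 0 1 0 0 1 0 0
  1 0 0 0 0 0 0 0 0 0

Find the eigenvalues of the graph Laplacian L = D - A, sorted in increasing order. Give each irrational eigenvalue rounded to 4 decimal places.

[0, 0.2366, 0.3820, 0.6298, 1, 1.4757, 2.3204, 2.6180, 3.1871, 6.1504]

Reading degrees in the order [0, 1, 2, 3, 4, 5, 6, 7, 8, 9] gives [2, 2, 2, 1, 1, 1, 1, 5, 2, 1]; set D = diag(2, 2, 2, 1, 1, 1, 1, 5, 2, 1) and form L = D - A. Diagonalising L (or applying a numerical eigensolver to the 10x10 matrix) gives the spectrum above. The single zero eigenvalue shows the graph is connected. The largest eigenvalue, 6.1504, is at most the vertex count 10. The eigenvalues sum to 18, which equals trace(L) = 2|E|.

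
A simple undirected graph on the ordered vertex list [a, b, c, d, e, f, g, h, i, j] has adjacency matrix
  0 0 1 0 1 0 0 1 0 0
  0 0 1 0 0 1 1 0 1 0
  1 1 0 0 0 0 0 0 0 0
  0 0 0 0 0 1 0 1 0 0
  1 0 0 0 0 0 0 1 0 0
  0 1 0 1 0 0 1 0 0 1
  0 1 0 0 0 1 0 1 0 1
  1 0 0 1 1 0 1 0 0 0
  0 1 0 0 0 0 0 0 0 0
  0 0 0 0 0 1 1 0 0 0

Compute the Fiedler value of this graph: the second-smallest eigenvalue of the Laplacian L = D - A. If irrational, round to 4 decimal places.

0.6747

Reading degrees in the order [a, b, c, d, e, f, g, h, i, j] gives [3, 4, 2, 2, 2, 4, 4, 4, 1, 2]; set D = diag(3, 4, 2, 2, 2, 4, 4, 4, 1, 2) and form L = D - A. The sorted Laplacian eigenvalues are [0, 0.6747, 0.8985, 1.5613, 1.8801, 3.3249, 3.7160, 4.4523, 5.5996, 5.8926]; the algebraic connectivity is the second entry, 0.6747. There is one zero in the spectrum, matching the 1 component.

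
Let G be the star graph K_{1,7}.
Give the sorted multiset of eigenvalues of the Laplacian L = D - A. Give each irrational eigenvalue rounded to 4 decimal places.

The graph has 8 vertices and degree multiset [7, 1, 1, 1, 1, 1, 1, 1]; D is the diagonal matrix of degrees and L = D - A. The multiplicity of 0 as a Laplacian eigenvalue equals the number of connected components. The single zero eigenvalue shows the graph is connected. By the matrix-tree theorem the graph has (1/8) * product of the nonzero eigenvalues = 1 spanning tree. The eigenvalues sum to 14, which equals trace(L) = 2|E|.

[0, 1, 1, 1, 1, 1, 1, 8]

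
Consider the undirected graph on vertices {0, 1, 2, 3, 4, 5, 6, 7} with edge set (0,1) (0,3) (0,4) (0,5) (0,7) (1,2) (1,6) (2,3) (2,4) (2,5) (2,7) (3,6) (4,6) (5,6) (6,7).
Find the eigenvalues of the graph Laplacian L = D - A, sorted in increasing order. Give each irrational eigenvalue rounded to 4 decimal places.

Reading degrees in the order [0, 1, 2, 3, 4, 5, 6, 7] gives [5, 3, 5, 3, 3, 3, 5, 3]; set D = diag(5, 3, 5, 3, 3, 3, 5, 3) and form L = D - A. Since every row of L sums to 0, the all-ones vector is in the kernel and 0 is an eigenvalue. By the matrix-tree theorem the graph has (1/8) * product of the nonzero eigenvalues = 2025 spanning trees. The eigenvalues sum to 30, which equals trace(L) = 2|E|.

[0, 3, 3, 3, 3, 5, 5, 8]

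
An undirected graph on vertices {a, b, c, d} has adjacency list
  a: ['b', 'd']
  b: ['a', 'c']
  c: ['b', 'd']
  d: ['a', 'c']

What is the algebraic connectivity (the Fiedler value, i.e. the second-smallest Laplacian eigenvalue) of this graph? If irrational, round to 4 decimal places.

2

Each diagonal entry of L is the vertex degree and each off-diagonal entry is -1 where an edge is present, 0 otherwise; in the order [a, b, c, d] the diagonal is [2, 2, 2, 2]. The sorted Laplacian eigenvalues are [0, 2, 2, 4]; the algebraic connectivity is the second entry, 2. By the matrix-tree theorem the graph has (1/4) * product of the nonzero eigenvalues = 4 spanning trees. The eigenvalues sum to 8, which equals trace(L) = 2|E|.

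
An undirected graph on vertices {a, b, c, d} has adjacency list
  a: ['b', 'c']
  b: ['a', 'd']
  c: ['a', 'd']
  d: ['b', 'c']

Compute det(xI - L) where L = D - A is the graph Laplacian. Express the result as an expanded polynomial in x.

x^4 - 8x^3 + 20x^2 - 16x

With the vertex order [a, b, c, d], the degrees are [2, 2, 2, 2], giving D = diag(2, 2, 2, 2) and L = D - A. L has integer entries, so p(x) = det(xI - L) has integer coefficients. Expanding the determinant yields x^4 - 8x^3 + 20x^2 - 16x. The constant term is 0 because L is singular (the all-ones vector lies in its kernel). By the matrix-tree theorem the graph has (1/4) * product of the nonzero eigenvalues = 4 spanning trees.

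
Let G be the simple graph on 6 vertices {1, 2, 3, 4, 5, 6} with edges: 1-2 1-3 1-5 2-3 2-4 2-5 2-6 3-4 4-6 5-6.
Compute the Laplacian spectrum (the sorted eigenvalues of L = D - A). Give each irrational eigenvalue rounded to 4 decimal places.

[0, 2.3820, 2.3820, 4.6180, 4.6180, 6]

Each diagonal entry of L is the vertex degree and each off-diagonal entry is -1 where an edge is present, 0 otherwise; in the order [1, 2, 3, 4, 5, 6] the diagonal is [3, 5, 3, 3, 3, 3]. L is symmetric positive semidefinite, so every eigenvalue is real and nonnegative. The single zero eigenvalue shows the graph is connected.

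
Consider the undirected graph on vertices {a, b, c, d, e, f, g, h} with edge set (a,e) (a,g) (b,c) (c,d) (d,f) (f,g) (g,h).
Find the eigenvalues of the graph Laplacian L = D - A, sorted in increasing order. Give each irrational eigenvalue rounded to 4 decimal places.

[0, 0.1864, 0.5858, 1, 2, 2.4707, 3.4142, 4.3429]

Each diagonal entry of L is the vertex degree and each off-diagonal entry is -1 where an edge is present, 0 otherwise; in the order [a, b, c, d, e, f, g, h] the diagonal is [2, 1, 2, 2, 1, 2, 3, 1]. Diagonalising L (or applying a numerical eigensolver to the 8x8 matrix) gives the spectrum above. The single zero eigenvalue shows the graph is connected. The eigenvalues sum to 14, which equals trace(L) = 2|E|. There is one zero in the spectrum, matching the 1 component.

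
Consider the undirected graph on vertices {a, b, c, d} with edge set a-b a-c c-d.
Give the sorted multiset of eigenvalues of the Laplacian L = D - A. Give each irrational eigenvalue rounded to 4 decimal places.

[0, 0.5858, 2, 3.4142]

With the vertex order [a, b, c, d], the degrees are [2, 1, 2, 1], giving D = diag(2, 1, 2, 1) and L = D - A. Since every row of L sums to 0, the all-ones vector is in the kernel and 0 is an eigenvalue. The single zero eigenvalue shows the graph is connected. The largest eigenvalue, 3.4142, is at most the vertex count 4. By the matrix-tree theorem the graph has (1/4) * product of the nonzero eigenvalues = 1 spanning tree.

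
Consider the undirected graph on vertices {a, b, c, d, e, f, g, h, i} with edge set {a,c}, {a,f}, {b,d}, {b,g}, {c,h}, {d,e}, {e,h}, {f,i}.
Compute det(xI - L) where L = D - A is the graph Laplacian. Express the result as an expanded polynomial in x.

x^9 - 16x^8 + 105x^7 - 364x^6 + 715x^5 - 792x^4 + 462x^3 - 120x^2 + 9x

With the vertex order [a, b, c, d, e, f, g, h, i], the degrees are [2, 2, 2, 2, 2, 2, 1, 2, 1], giving D = diag(2, 2, 2, 2, 2, 2, 1, 2, 1) and L = D - A. L has integer entries, so p(x) = det(xI - L) has integer coefficients. Expanding the determinant yields x^9 - 16x^8 + 105x^7 - 364x^6 + 715x^5 - 792x^4 + 462x^3 - 120x^2 + 9x. The coefficient of x^8 equals -trace(L) = -16, matching the sum of degrees. By the matrix-tree theorem the graph has (1/9) * product of the nonzero eigenvalues = 1 spanning tree.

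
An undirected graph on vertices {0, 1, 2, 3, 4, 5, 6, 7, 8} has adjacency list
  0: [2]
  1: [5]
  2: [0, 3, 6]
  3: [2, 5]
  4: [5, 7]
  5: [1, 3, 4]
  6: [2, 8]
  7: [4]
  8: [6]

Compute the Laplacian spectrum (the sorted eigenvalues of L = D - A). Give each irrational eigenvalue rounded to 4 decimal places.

With the vertex order [0, 1, 2, 3, 4, 5, 6, 7, 8], the degrees are [1, 1, 3, 2, 2, 3, 2, 1, 1], giving D = diag(1, 1, 3, 2, 2, 3, 2, 1, 1) and L = D - A. L is symmetric positive semidefinite, so every eigenvalue is real and nonnegative. The single zero eigenvalue shows the graph is connected. The eigenvalues sum to 16, which equals trace(L) = 2|E|.

[0, 0.1729, 0.5587, 0.6617, 1.4331, 2.2091, 2.4851, 3.9563, 4.5231]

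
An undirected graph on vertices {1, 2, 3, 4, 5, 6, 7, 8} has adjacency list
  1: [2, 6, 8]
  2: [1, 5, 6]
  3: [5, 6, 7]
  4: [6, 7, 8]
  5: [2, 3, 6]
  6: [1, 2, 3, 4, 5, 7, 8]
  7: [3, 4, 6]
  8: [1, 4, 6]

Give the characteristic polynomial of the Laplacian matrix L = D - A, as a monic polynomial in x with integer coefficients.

Reading degrees in the order [1, 2, 3, 4, 5, 6, 7, 8] gives [3, 3, 3, 3, 3, 7, 3, 3]; set D = diag(3, 3, 3, 3, 3, 7, 3, 3) and form L = D - A. L has integer entries, so p(x) = det(xI - L) has integer coefficients. Expanding the determinant yields x^8 - 28x^7 + 322x^6 - 1974x^5 + 6965x^4 - 14126x^3 + 15225x^2 - 6728x. Since p(0) = det(-L) = 0, x divides p(x). The eigenvalues sum to 28, which equals trace(L) = 2|E|.

x^8 - 28x^7 + 322x^6 - 1974x^5 + 6965x^4 - 14126x^3 + 15225x^2 - 6728x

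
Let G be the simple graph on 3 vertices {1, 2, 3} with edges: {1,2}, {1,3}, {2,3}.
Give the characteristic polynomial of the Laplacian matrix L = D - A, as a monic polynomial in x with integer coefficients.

Each diagonal entry of L is the vertex degree and each off-diagonal entry is -1 where an edge is present, 0 otherwise; in the order [1, 2, 3] the diagonal is [2, 2, 2]. Computing det(xI - L) by cofactor expansion (or equivalently via sum-over-permutations) gives x^3 - 6x^2 + 9x. The coefficient of x^2 equals -trace(L) = -6, matching the sum of degrees. The largest eigenvalue, 3, is at most the vertex count 3.

x^3 - 6x^2 + 9x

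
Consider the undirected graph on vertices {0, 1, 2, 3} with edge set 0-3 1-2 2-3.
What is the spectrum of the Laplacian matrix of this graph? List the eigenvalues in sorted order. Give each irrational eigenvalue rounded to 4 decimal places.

[0, 0.5858, 2, 3.4142]

Each diagonal entry of L is the vertex degree and each off-diagonal entry is -1 where an edge is present, 0 otherwise; in the order [0, 1, 2, 3] the diagonal is [1, 1, 2, 2]. Since every row of L sums to 0, the all-ones vector is in the kernel and 0 is an eigenvalue. The single zero eigenvalue shows the graph is connected. The eigenvalues sum to 6, which equals trace(L) = 2|E|.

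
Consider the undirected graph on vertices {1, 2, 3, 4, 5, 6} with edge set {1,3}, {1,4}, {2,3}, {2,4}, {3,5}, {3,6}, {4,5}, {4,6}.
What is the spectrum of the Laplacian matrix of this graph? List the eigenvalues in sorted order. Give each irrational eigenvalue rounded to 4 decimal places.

[0, 2, 2, 2, 4, 6]

With the vertex order [1, 2, 3, 4, 5, 6], the degrees are [2, 2, 4, 4, 2, 2], giving D = diag(2, 2, 4, 4, 2, 2) and L = D - A. L is symmetric positive semidefinite, so every eigenvalue is real and nonnegative. There is one zero in the spectrum, matching the 1 component.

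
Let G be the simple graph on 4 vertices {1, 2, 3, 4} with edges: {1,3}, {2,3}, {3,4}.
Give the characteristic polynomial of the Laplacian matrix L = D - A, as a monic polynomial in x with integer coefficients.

x^4 - 6x^3 + 9x^2 - 4x

Each diagonal entry of L is the vertex degree and each off-diagonal entry is -1 where an edge is present, 0 otherwise; in the order [1, 2, 3, 4] the diagonal is [1, 1, 3, 1]. L has integer entries, so p(x) = det(xI - L) has integer coefficients. Expanding the determinant yields x^4 - 6x^3 + 9x^2 - 4x. Since p(0) = det(-L) = 0, x divides p(x).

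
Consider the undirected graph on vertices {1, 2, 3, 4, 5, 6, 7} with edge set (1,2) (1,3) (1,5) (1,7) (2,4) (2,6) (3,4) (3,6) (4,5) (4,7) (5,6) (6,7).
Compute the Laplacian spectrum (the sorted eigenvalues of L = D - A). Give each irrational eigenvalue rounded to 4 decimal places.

Each diagonal entry of L is the vertex degree and each off-diagonal entry is -1 where an edge is present, 0 otherwise; in the order [1, 2, 3, 4, 5, 6, 7] the diagonal is [4, 3, 3, 4, 3, 4, 3]. Since every row of L sums to 0, the all-ones vector is in the kernel and 0 is an eigenvalue. The single zero eigenvalue shows the graph is connected.

[0, 3, 3, 3, 4, 4, 7]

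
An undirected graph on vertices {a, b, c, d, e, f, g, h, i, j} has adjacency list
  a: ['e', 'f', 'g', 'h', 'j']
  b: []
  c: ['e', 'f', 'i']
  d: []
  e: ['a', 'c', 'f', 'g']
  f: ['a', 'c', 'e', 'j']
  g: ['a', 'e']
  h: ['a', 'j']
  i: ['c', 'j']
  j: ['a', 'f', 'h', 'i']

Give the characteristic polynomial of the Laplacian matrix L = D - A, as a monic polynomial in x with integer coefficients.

Reading degrees in the order [a, b, c, d, e, f, g, h, i, j] gives [5, 0, 3, 0, 4, 4, 2, 2, 2, 4]; set D = diag(5, 0, 3, 0, 4, 4, 2, 2, 2, 4) and form L = D - A. Computing det(xI - L) by cofactor expansion (or equivalently via sum-over-permutations) gives x^10 - 26x^9 + 278x^8 - 1576x^7 + 5087x^6 - 9300x^5 + 8885x^4 - 3424x^3. The coefficient of x^9 equals -trace(L) = -26, matching the sum of degrees. There are 3 zeros in the spectrum, matching the 3 components.

x^10 - 26x^9 + 278x^8 - 1576x^7 + 5087x^6 - 9300x^5 + 8885x^4 - 3424x^3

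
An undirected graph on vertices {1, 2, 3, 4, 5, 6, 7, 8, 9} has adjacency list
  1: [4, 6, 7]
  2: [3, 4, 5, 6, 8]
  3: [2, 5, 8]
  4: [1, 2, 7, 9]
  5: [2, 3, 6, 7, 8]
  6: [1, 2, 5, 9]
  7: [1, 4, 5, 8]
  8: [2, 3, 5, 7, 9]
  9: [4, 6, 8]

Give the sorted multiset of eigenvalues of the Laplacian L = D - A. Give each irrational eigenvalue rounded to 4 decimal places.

Each diagonal entry of L is the vertex degree and each off-diagonal entry is -1 where an edge is present, 0 otherwise; in the order [1, 2, 3, 4, 5, 6, 7, 8, 9] the diagonal is [3, 5, 3, 4, 5, 4, 4, 5, 3]. The multiplicity of 0 as a Laplacian eigenvalue equals the number of connected components. The single zero eigenvalue shows the graph is connected.

[0, 1.8725, 2.6641, 3.4853, 4.1017, 4.4917, 5.7370, 6.5021, 7.1456]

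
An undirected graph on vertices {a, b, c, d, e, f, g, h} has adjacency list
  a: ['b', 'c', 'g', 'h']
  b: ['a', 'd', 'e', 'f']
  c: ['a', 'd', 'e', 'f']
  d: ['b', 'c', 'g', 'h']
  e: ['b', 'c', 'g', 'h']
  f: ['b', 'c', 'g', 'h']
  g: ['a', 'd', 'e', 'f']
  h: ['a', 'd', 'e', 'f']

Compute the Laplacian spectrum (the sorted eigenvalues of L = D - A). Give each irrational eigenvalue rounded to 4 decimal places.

[0, 4, 4, 4, 4, 4, 4, 8]

Reading degrees in the order [a, b, c, d, e, f, g, h] gives [4, 4, 4, 4, 4, 4, 4, 4]; set D = diag(4, 4, 4, 4, 4, 4, 4, 4) and form L = D - A. L is symmetric positive semidefinite, so every eigenvalue is real and nonnegative. By the matrix-tree theorem the graph has (1/8) * product of the nonzero eigenvalues = 4096 spanning trees. There is one zero in the spectrum, matching the 1 component.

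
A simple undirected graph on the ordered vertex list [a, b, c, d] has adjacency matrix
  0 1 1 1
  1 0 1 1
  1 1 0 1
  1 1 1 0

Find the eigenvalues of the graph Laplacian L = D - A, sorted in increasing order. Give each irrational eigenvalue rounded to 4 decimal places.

Reading degrees in the order [a, b, c, d] gives [3, 3, 3, 3]; set D = diag(3, 3, 3, 3) and form L = D - A. Since every row of L sums to 0, the all-ones vector is in the kernel and 0 is an eigenvalue. The single zero eigenvalue shows the graph is connected.

[0, 4, 4, 4]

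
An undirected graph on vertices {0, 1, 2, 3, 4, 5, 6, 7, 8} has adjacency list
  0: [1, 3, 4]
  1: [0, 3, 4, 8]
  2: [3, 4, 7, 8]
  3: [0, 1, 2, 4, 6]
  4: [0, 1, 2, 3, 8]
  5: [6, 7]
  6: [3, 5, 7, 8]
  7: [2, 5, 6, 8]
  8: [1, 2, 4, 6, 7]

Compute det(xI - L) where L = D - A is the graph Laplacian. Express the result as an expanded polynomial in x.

With the vertex order [0, 1, 2, 3, 4, 5, 6, 7, 8], the degrees are [3, 4, 4, 5, 5, 2, 4, 4, 5], giving D = diag(3, 4, 4, 5, 5, 2, 4, 4, 5) and L = D - A. L has integer entries, so p(x) = det(xI - L) has integer coefficients. Expanding the determinant yields x^9 - 36x^8 + 554x^7 - 4746x^6 + 24656x^5 - 79084x^4 + 151617x^3 - 156630x^2 + 65097x. Since p(0) = det(-L) = 0, x divides p(x). The largest eigenvalue, 7.1329, is at most the vertex count 9.

x^9 - 36x^8 + 554x^7 - 4746x^6 + 24656x^5 - 79084x^4 + 151617x^3 - 156630x^2 + 65097x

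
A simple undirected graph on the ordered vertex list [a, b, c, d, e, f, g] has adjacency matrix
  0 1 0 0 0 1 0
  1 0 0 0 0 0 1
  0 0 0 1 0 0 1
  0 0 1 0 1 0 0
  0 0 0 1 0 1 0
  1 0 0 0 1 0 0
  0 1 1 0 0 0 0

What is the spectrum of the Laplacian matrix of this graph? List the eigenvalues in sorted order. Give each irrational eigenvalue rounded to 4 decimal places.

[0, 0.7530, 0.7530, 2.4450, 2.4450, 3.8019, 3.8019]

Reading degrees in the order [a, b, c, d, e, f, g] gives [2, 2, 2, 2, 2, 2, 2]; set D = diag(2, 2, 2, 2, 2, 2, 2) and form L = D - A. The multiplicity of 0 as a Laplacian eigenvalue equals the number of connected components. There is one zero in the spectrum, matching the 1 component. The eigenvalues sum to 14, which equals trace(L) = 2|E|.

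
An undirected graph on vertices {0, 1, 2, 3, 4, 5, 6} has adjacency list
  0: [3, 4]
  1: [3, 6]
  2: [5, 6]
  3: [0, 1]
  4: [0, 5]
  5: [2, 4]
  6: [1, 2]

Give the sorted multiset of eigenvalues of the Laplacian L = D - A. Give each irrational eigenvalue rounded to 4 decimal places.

Reading degrees in the order [0, 1, 2, 3, 4, 5, 6] gives [2, 2, 2, 2, 2, 2, 2]; set D = diag(2, 2, 2, 2, 2, 2, 2) and form L = D - A. Since every row of L sums to 0, the all-ones vector is in the kernel and 0 is an eigenvalue.

[0, 0.7530, 0.7530, 2.4450, 2.4450, 3.8019, 3.8019]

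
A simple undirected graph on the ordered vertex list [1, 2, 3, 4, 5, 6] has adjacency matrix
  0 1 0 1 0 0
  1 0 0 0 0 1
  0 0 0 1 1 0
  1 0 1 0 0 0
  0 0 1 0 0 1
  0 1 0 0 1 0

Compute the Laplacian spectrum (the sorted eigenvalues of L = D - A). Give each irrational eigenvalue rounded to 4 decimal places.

[0, 1, 1, 3, 3, 4]

Reading degrees in the order [1, 2, 3, 4, 5, 6] gives [2, 2, 2, 2, 2, 2]; set D = diag(2, 2, 2, 2, 2, 2) and form L = D - A. L is symmetric positive semidefinite, so every eigenvalue is real and nonnegative. The single zero eigenvalue shows the graph is connected. The largest eigenvalue, 4, is at most the vertex count 6.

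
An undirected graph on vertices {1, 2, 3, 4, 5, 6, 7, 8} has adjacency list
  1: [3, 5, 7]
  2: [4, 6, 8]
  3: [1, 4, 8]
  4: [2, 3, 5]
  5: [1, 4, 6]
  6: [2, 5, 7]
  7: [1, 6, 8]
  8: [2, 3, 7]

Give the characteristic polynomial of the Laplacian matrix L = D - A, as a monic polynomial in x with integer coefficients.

x^8 - 24x^7 + 240x^6 - 1296x^5 + 4080x^4 - 7488x^3 + 7424x^2 - 3072x

Each diagonal entry of L is the vertex degree and each off-diagonal entry is -1 where an edge is present, 0 otherwise; in the order [1, 2, 3, 4, 5, 6, 7, 8] the diagonal is [3, 3, 3, 3, 3, 3, 3, 3]. The eigenvalues of L are [0, 2, 2, 2, 4, 4, 4, 6]; the characteristic polynomial is the product of (x - lambda_i), which multiplies out to x^8 - 24x^7 + 240x^6 - 1296x^5 + 4080x^4 - 7488x^3 + 7424x^2 - 3072x. The constant term is 0 because L is singular (the all-ones vector lies in its kernel). There is one zero in the spectrum, matching the 1 component.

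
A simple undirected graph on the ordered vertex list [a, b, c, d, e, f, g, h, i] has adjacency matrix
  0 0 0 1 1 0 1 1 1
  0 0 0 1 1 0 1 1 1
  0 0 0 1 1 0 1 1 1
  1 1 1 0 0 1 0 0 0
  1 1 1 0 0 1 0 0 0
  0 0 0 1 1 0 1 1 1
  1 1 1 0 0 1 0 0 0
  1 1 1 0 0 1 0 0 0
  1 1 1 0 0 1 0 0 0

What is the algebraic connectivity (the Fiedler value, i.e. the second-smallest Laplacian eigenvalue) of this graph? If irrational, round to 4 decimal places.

Each diagonal entry of L is the vertex degree and each off-diagonal entry is -1 where an edge is present, 0 otherwise; in the order [a, b, c, d, e, f, g, h, i] the diagonal is [5, 5, 5, 4, 4, 5, 4, 4, 4]. The sorted Laplacian eigenvalues are [0, 4, 4, 4, 4, 5, 5, 5, 9]; the algebraic connectivity is the second entry, 4. There is one zero in the spectrum, matching the 1 component.

4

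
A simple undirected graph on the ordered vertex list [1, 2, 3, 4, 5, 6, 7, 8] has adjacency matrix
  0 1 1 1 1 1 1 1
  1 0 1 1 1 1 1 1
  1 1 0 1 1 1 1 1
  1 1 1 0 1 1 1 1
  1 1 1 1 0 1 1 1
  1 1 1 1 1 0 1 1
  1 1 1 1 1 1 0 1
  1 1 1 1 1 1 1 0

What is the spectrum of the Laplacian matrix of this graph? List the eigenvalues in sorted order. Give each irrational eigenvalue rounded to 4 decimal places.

[0, 8, 8, 8, 8, 8, 8, 8]

Reading degrees in the order [1, 2, 3, 4, 5, 6, 7, 8] gives [7, 7, 7, 7, 7, 7, 7, 7]; set D = diag(7, 7, 7, 7, 7, 7, 7, 7) and form L = D - A. The multiplicity of 0 as a Laplacian eigenvalue equals the number of connected components. There is one zero in the spectrum, matching the 1 component.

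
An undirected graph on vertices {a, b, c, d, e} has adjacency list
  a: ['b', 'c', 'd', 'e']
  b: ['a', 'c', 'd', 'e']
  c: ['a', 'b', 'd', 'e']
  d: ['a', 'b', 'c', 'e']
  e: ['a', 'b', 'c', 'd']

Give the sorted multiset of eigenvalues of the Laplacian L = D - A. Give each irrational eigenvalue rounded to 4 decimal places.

Each diagonal entry of L is the vertex degree and each off-diagonal entry is -1 where an edge is present, 0 otherwise; in the order [a, b, c, d, e] the diagonal is [4, 4, 4, 4, 4]. The multiplicity of 0 as a Laplacian eigenvalue equals the number of connected components. The largest eigenvalue, 5, is at most the vertex count 5.

[0, 5, 5, 5, 5]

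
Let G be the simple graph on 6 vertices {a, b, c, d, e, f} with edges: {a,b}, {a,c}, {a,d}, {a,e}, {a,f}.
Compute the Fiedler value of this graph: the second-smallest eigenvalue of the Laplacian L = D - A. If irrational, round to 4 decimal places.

With the vertex order [a, b, c, d, e, f], the degrees are [5, 1, 1, 1, 1, 1], giving D = diag(5, 1, 1, 1, 1, 1) and L = D - A. Computing the eigenvalues of L and sorting gives [0, 1, 1, 1, 1, 6]. The Fiedler value lambda_2 = 1 is strictly positive, so the graph is connected. There is one zero in the spectrum, matching the 1 component.

1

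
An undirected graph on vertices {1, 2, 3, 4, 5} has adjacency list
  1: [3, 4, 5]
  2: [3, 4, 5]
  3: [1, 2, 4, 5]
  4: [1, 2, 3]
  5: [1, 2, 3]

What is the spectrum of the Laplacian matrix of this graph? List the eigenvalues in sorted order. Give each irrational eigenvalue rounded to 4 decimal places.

[0, 3, 3, 5, 5]

Each diagonal entry of L is the vertex degree and each off-diagonal entry is -1 where an edge is present, 0 otherwise; in the order [1, 2, 3, 4, 5] the diagonal is [3, 3, 4, 3, 3]. Since every row of L sums to 0, the all-ones vector is in the kernel and 0 is an eigenvalue. By the matrix-tree theorem the graph has (1/5) * product of the nonzero eigenvalues = 45 spanning trees. The largest eigenvalue, 5, is at most the vertex count 5.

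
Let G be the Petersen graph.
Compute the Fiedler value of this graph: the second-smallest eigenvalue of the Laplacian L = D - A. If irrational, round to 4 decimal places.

2

The graph has 10 vertices and degree multiset [3, 3, 3, 3, 3, 3, 3, 3, 3, 3]; D is the diagonal matrix of degrees and L = D - A. Computing the eigenvalues of L and sorting gives [0, 2, 2, 2, 2, 2, 5, 5, 5, 5]. The Fiedler value lambda_2 = 2 is strictly positive, so the graph is connected. By the matrix-tree theorem the graph has (1/10) * product of the nonzero eigenvalues = 2000 spanning trees.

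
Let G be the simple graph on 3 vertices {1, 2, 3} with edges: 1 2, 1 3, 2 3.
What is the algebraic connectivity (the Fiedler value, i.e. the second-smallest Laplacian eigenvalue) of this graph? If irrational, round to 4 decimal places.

3

With the vertex order [1, 2, 3], the degrees are [2, 2, 2], giving D = diag(2, 2, 2) and L = D - A. The smallest Laplacian eigenvalue is always 0. The next one, lambda_2 = 3, measures how hard the graph is to disconnect: larger values mean better connectivity. The eigenvalues sum to 6, which equals trace(L) = 2|E|. By the matrix-tree theorem the graph has (1/3) * product of the nonzero eigenvalues = 3 spanning trees.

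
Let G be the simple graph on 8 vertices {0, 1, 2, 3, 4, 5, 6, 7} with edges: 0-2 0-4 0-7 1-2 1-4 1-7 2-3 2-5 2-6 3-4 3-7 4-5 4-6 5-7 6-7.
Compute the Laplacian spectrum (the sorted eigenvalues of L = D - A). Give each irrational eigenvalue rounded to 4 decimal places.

Each diagonal entry of L is the vertex degree and each off-diagonal entry is -1 where an edge is present, 0 otherwise; in the order [0, 1, 2, 3, 4, 5, 6, 7] the diagonal is [3, 3, 5, 3, 5, 3, 3, 5]. L is symmetric positive semidefinite, so every eigenvalue is real and nonnegative. There is one zero in the spectrum, matching the 1 component. The eigenvalues sum to 30, which equals trace(L) = 2|E|.

[0, 3, 3, 3, 3, 5, 5, 8]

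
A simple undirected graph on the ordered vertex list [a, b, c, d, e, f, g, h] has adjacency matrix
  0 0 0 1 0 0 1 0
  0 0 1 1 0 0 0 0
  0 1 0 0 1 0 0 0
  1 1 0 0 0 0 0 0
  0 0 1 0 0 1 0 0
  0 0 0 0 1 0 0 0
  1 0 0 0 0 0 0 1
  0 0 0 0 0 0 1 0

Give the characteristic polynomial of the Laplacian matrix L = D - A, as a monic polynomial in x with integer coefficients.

x^8 - 14x^7 + 78x^6 - 220x^5 + 330x^4 - 252x^3 + 84x^2 - 8x

With the vertex order [a, b, c, d, e, f, g, h], the degrees are [2, 2, 2, 2, 2, 1, 2, 1], giving D = diag(2, 2, 2, 2, 2, 1, 2, 1) and L = D - A. Computing det(xI - L) by cofactor expansion (or equivalently via sum-over-permutations) gives x^8 - 14x^7 + 78x^6 - 220x^5 + 330x^4 - 252x^3 + 84x^2 - 8x. The constant term is 0 because L is singular (the all-ones vector lies in its kernel).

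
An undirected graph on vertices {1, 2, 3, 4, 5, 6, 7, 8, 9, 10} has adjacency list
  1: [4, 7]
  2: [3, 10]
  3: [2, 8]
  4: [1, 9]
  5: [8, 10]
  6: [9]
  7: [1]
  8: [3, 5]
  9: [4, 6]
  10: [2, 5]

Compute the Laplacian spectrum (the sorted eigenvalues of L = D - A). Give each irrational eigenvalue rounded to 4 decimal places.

[0, 0, 0.3820, 1.3820, 1.3820, 1.3820, 2.6180, 3.6180, 3.6180, 3.6180]

Each diagonal entry of L is the vertex degree and each off-diagonal entry is -1 where an edge is present, 0 otherwise; in the order [1, 2, 3, 4, 5, 6, 7, 8, 9, 10] the diagonal is [2, 2, 2, 2, 2, 1, 1, 2, 2, 2]. L is symmetric positive semidefinite, so every eigenvalue is real and nonnegative. The 2 zero eigenvalues correspond to the 2 connected components.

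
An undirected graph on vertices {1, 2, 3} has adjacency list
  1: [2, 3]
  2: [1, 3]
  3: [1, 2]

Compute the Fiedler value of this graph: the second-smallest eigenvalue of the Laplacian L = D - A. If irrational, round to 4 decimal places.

Each diagonal entry of L is the vertex degree and each off-diagonal entry is -1 where an edge is present, 0 otherwise; in the order [1, 2, 3] the diagonal is [2, 2, 2]. Computing the eigenvalues of L and sorting gives [0, 3, 3]. The Fiedler value lambda_2 = 3 is strictly positive, so the graph is connected. The eigenvalues sum to 6, which equals trace(L) = 2|E|.

3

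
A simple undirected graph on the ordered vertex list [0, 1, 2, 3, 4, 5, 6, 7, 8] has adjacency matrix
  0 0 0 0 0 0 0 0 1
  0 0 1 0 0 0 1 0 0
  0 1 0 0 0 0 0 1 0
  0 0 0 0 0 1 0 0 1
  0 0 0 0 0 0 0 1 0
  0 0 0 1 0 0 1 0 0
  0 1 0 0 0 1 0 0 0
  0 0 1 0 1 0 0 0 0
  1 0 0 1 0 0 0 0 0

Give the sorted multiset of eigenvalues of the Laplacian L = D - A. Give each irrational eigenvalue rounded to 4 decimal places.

Each diagonal entry of L is the vertex degree and each off-diagonal entry is -1 where an edge is present, 0 otherwise; in the order [0, 1, 2, 3, 4, 5, 6, 7, 8] the diagonal is [1, 2, 2, 2, 1, 2, 2, 2, 2]. The multiplicity of 0 as a Laplacian eigenvalue equals the number of connected components. By the matrix-tree theorem the graph has (1/9) * product of the nonzero eigenvalues = 1 spanning tree.

[0, 0.1206, 0.4679, 1, 1.6527, 2.3473, 3, 3.5321, 3.8794]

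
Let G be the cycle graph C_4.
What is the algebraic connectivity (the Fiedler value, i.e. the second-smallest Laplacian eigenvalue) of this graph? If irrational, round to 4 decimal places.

The graph has 4 vertices and degree multiset [2, 2, 2, 2]; D is the diagonal matrix of degrees and L = D - A. Computing the eigenvalues of L and sorting gives [0, 2, 2, 4]. The Fiedler value lambda_2 = 2 is strictly positive, so the graph is connected. There is one zero in the spectrum, matching the 1 component. The largest eigenvalue, 4, is at most the vertex count 4.

2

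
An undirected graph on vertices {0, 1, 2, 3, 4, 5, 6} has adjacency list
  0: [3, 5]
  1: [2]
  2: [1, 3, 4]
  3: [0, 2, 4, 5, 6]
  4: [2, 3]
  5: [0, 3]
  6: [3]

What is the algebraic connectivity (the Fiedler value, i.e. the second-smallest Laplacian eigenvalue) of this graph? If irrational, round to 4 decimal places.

With the vertex order [0, 1, 2, 3, 4, 5, 6], the degrees are [2, 1, 3, 5, 2, 2, 1], giving D = diag(2, 1, 3, 5, 2, 2, 1) and L = D - A. Computing the eigenvalues of L and sorting gives [0, 0.5961, 1, 1.5196, 3, 3.8273, 6.0570]. The Fiedler value lambda_2 = 0.5961 is strictly positive, so the graph is connected. There is one zero in the spectrum, matching the 1 component.

0.5961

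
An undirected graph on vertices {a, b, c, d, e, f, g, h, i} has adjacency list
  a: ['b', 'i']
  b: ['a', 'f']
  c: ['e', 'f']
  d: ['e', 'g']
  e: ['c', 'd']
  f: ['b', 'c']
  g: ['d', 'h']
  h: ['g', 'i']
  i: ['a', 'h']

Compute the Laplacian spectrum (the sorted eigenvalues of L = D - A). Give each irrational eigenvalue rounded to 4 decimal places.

[0, 0.4679, 0.4679, 1.6527, 1.6527, 3, 3, 3.8794, 3.8794]

With the vertex order [a, b, c, d, e, f, g, h, i], the degrees are [2, 2, 2, 2, 2, 2, 2, 2, 2], giving D = diag(2, 2, 2, 2, 2, 2, 2, 2, 2) and L = D - A. The multiplicity of 0 as a Laplacian eigenvalue equals the number of connected components. By the matrix-tree theorem the graph has (1/9) * product of the nonzero eigenvalues = 9 spanning trees.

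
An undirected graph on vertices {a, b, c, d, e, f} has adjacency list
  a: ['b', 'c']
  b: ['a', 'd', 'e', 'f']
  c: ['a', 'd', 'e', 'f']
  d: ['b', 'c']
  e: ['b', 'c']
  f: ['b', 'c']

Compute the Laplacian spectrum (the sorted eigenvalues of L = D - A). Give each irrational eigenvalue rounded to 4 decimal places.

Reading degrees in the order [a, b, c, d, e, f] gives [2, 4, 4, 2, 2, 2]; set D = diag(2, 4, 4, 2, 2, 2) and form L = D - A. L is symmetric positive semidefinite, so every eigenvalue is real and nonnegative. The largest eigenvalue, 6, is at most the vertex count 6.

[0, 2, 2, 2, 4, 6]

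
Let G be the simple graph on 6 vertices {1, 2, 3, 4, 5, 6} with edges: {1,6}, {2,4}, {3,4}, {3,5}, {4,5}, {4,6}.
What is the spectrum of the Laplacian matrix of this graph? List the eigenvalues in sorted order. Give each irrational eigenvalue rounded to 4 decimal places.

With the vertex order [1, 2, 3, 4, 5, 6], the degrees are [1, 1, 2, 4, 2, 2], giving D = diag(1, 1, 2, 4, 2, 2) and L = D - A. Diagonalising L (or applying a numerical eigensolver to the 6x6 matrix) gives the spectrum above. The single zero eigenvalue shows the graph is connected. The eigenvalues sum to 12, which equals trace(L) = 2|E|. By the matrix-tree theorem the graph has (1/6) * product of the nonzero eigenvalues = 3 spanning trees.

[0, 0.4859, 1, 2.4280, 3, 5.0861]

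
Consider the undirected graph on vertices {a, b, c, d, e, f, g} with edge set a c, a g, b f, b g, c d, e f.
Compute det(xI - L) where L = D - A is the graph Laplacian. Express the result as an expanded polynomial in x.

With the vertex order [a, b, c, d, e, f, g], the degrees are [2, 2, 2, 1, 1, 2, 2], giving D = diag(2, 2, 2, 1, 1, 2, 2) and L = D - A. L has integer entries, so p(x) = det(xI - L) has integer coefficients. Expanding the determinant yields x^7 - 12x^6 + 55x^5 - 120x^4 + 126x^3 - 56x^2 + 7x. Since p(0) = det(-L) = 0, x divides p(x). The largest eigenvalue, 3.8019, is at most the vertex count 7. There is one zero in the spectrum, matching the 1 component.

x^7 - 12x^6 + 55x^5 - 120x^4 + 126x^3 - 56x^2 + 7x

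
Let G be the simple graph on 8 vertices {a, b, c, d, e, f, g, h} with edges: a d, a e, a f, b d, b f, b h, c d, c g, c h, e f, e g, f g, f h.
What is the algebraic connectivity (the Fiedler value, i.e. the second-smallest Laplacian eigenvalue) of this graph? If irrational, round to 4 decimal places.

With the vertex order [a, b, c, d, e, f, g, h], the degrees are [3, 3, 3, 3, 3, 5, 3, 3], giving D = diag(3, 3, 3, 3, 3, 5, 3, 3) and L = D - A. Computing the eigenvalues of L and sorting gives [0, 1.6613, 2.1981, 2.5489, 3.5550, 4.5191, 5.2470, 6.2706]. The Fiedler value lambda_2 = 1.6613 is strictly positive, so the graph is connected. The eigenvalues sum to 26, which equals trace(L) = 2|E|.

1.6613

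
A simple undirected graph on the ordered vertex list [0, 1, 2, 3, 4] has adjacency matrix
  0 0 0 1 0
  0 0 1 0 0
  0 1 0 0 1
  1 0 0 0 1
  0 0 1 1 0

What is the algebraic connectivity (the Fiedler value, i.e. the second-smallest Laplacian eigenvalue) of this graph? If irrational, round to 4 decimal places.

0.3820

With the vertex order [0, 1, 2, 3, 4], the degrees are [1, 1, 2, 2, 2], giving D = diag(1, 1, 2, 2, 2) and L = D - A. Computing the eigenvalues of L and sorting gives [0, 0.3820, 1.3820, 2.6180, 3.6180]. The Fiedler value lambda_2 = 0.3820 is strictly positive, so the graph is connected. There is one zero in the spectrum, matching the 1 component.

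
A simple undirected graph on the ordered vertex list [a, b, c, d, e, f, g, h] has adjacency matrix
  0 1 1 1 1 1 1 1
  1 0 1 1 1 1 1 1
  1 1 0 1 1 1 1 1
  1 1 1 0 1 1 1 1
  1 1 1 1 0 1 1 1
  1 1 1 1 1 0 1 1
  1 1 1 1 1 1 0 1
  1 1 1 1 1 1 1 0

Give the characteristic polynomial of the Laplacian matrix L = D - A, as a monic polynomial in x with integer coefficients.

With the vertex order [a, b, c, d, e, f, g, h], the degrees are [7, 7, 7, 7, 7, 7, 7, 7], giving D = diag(7, 7, 7, 7, 7, 7, 7, 7) and L = D - A. The eigenvalues of L are [0, 8, 8, 8, 8, 8, 8, 8]; the characteristic polynomial is the product of (x - lambda_i), which multiplies out to x^8 - 56x^7 + 1344x^6 - 17920x^5 + 143360x^4 - 688128x^3 + 1835008x^2 - 2097152x. Since p(0) = det(-L) = 0, x divides p(x).

x^8 - 56x^7 + 1344x^6 - 17920x^5 + 143360x^4 - 688128x^3 + 1835008x^2 - 2097152x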